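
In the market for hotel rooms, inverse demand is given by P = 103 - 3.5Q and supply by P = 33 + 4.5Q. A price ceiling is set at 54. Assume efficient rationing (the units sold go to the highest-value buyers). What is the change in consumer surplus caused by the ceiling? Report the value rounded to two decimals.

Without the control, 103 - 3.5Q = 33 + 4.5Q so Q* = 8.75 and P* = 72.375.
At P = 54, sellers supply (54 - 33)/4.5 = 4.6667 while buyers want more, so the quantity traded is 4.6667 at price 54.
CS goes from (1/2)(8.75)(30.625) = 133.9844 to 190.5556 (computed as (103 - 54)(4.6667) - (1/2)(3.5)(4.6667)^2), a change of 56.5712.

56.57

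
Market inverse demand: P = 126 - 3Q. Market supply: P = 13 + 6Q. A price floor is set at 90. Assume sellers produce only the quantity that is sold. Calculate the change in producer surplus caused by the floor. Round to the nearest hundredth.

19.07

Without the control, 126 - 3Q = 13 + 6Q so Q* = 12.5556 and P* = 88.3333.
At P = 90, buyers demand (126 - 90)/3 = 12 while sellers would supply more, so the quantity traded is 12 at price 90.
PS goes from (1/2)(12.5556)(75.3333) = 472.9259 to 492 (computed as (90 - 13)(12) - (1/2)(6)(12)^2), a change of 19.0741.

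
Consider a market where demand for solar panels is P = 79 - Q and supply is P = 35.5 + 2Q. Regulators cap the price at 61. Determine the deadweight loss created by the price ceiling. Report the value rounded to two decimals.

4.59

Free-market equilibrium: 79 - Q = 35.5 + 2Q gives Q* = 14.5, P* = 64.5.
At P = 61, sellers supply (61 - 35.5)/2 = 12.75 while buyers want more, so the quantity traded is 12.75 at price 61.
The lost-trades triangle has base Q* - 12.75 = 1.75 and height equal to the gap between the curves at Q = 12.75, which is 66.25 - 61 = 5.25. DWL = (1/2)(1.75)(5.25) = 4.5938.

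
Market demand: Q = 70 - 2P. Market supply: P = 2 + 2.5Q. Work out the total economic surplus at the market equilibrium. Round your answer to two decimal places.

181.50

Rewriting demand in inverse form: P = 35 - 0.5Q.
Equilibrium: 35 - 0.5Q = 2 + 2.5Q, so Q* = 11 and P* = 29.5.
Total surplus is the full triangle between the curves from 0 to Q*: (1/2)(11)(35 - 2) = 181.5.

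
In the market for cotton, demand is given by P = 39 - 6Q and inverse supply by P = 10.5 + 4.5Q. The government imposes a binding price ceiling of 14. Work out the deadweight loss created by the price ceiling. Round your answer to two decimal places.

19.69

Free-market equilibrium: 39 - 6Q = 10.5 + 4.5Q gives Q* = 2.7143, P* = 22.7143.
At the ceiling price 14, quantity supplied is (14 - 10.5)/4.5 = 0.7778; supply is the short side, so Q = 0.7778 trades at P = 14.
At Q = 0.7778 the demand price is 34.3333 and the supply price is 14. Deadweight loss is the triangle between the curves from 0.7778 to 2.7143: (1/2)(34.3333 - 14)(2.7143 - 0.7778) = 19.6878.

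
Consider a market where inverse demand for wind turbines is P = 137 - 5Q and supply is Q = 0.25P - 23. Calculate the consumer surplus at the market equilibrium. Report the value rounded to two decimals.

62.50

Rewriting supply in inverse form: P = 92 + 4Q.
Setting demand equal to supply, 45 = 9Q, so Q* = 5 and P* = 112.
CS is the area between the demand curve and P* from 0 to Q*: (1/2)(5)(25) = 62.5.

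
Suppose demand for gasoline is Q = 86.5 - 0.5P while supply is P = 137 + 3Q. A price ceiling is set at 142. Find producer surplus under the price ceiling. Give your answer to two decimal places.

4.17

Rewriting demand in inverse form: P = 173 - 2Q.
Free-market equilibrium: 173 - 2Q = 137 + 3Q gives Q* = 7.2, P* = 158.6.
At the ceiling price 142, quantity supplied is (142 - 137)/3 = 1.6667; supply is the short side, so Q = 1.6667 trades at P = 142.
PS is the triangle above supply below 142: (1/2)(1.6667)(142 - 137) = 4.1667.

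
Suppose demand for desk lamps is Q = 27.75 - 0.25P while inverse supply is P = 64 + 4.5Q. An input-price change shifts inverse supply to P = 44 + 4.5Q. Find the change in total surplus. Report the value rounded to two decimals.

134.12

Rewriting demand in inverse form: P = 111 - 4Q.
Initial equilibrium: Q_0 = 5.5294, P_0 = 88.8824; CS_0 = (1/2)(5.5294)(22.1176) = 61.1488, PS_0 = (1/2)(5.5294)(24.8824) = 68.7924.
New equilibrium: 111 - 4Q = 44 + 4.5Q gives Q_1 = 7.8824, P_1 = 79.4706; CS_1 = 124.263, PS_1 = 139.7958.
Change in total surplus = (124.263 + 139.7958) - (61.1488 + 68.7924) = 134.1176.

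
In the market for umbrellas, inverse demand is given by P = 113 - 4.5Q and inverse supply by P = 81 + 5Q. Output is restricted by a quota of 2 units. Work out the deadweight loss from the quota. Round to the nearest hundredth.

Without the quota, 113 - 4.5Q = 81 + 5Q gives Q* = 3.3684.
At Q = 2 the demand price is 113 - 4.5(2) = 104 and the supply price is 81 + 5(2) = 91.
Deadweight loss is the triangle between the curves from 2 to 3.3684: (1/2)(104 - 91)(3.3684 - 2) = 8.8947.

8.89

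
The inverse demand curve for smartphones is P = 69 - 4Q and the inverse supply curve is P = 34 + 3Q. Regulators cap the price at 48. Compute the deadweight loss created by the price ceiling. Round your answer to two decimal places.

Without the control, 69 - 4Q = 34 + 3Q so Q* = 5 and P* = 49.
At the ceiling price 48, quantity supplied is (48 - 34)/3 = 4.6667; supply is the short side, so Q = 4.6667 trades at P = 48.
The lost-trades triangle has base Q* - 4.6667 = 0.3333 and height equal to the gap between the curves at Q = 4.6667, which is 50.3333 - 48 = 2.3333. DWL = (1/2)(0.3333)(2.3333) = 0.3889.

0.39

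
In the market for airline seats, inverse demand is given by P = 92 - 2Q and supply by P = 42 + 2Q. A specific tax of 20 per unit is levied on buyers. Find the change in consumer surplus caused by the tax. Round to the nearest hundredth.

Without the tax, 92 - 2Q = 42 + 2Q so Q* = 12.5 and P* = 67.
With the tax, buyers' net willingness to pay falls by 20: (92 - 20) - 2Q = 42 + 2Q, so Q_t = 7.5. Buyers pay P_b = 77; sellers receive P_s = P_b - 20 = 57.
CS falls from (1/2)(12.5)(25) = 156.25 to (1/2)(7.5)(15) = 56.25, a change of -100.

-100.00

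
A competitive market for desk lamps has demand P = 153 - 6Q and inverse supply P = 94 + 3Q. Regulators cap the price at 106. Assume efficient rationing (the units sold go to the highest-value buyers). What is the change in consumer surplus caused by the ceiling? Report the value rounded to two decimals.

11.07

Free-market equilibrium: 153 - 6Q = 94 + 3Q gives Q* = 6.5556, P* = 113.6667.
At the ceiling price 106, quantity supplied is (106 - 94)/3 = 4; supply is the short side, so Q = 4 trades at P = 106.
CS goes from (1/2)(6.5556)(39.3333) = 128.9259 to 140 (computed as (153 - 106)(4) - (1/2)(6)(4)^2), a change of 11.0741.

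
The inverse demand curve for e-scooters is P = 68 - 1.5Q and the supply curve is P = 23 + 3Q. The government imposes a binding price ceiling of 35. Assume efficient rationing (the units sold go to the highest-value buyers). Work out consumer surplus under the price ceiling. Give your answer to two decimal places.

Without the control, 68 - 1.5Q = 23 + 3Q so Q* = 10 and P* = 53.
At the ceiling price 35, quantity supplied is (35 - 23)/3 = 4; supply is the short side, so Q = 4 trades at P = 35.
The demand price at Q = 4 is 62. CS is the trapezoid between demand and 35 over [0, 4]: (1/2)[(68 - 35) + (62 - 35)](4) = 120.

120.00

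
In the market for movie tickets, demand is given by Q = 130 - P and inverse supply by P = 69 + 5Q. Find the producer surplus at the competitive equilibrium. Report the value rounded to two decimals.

Rewriting demand in inverse form: P = 130 - Q.
Setting demand equal to supply, 61 = 6Q, so Q* = 10.1667 and P* = 119.8333.
The supply curve's price intercept is 69, so PS = (1/2)(Q*)(P* - 69) = (1/2)(10.1667)(50.8333) = 258.4028.

258.40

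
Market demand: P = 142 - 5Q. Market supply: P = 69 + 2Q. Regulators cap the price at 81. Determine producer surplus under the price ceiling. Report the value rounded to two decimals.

36.00

Without the control, 142 - 5Q = 69 + 2Q so Q* = 10.4286 and P* = 89.8571.
At P = 81, sellers supply (81 - 69)/2 = 6 while buyers want more, so the quantity traded is 6 at price 81.
PS is the triangle above supply below 81: (1/2)(6)(81 - 69) = 36.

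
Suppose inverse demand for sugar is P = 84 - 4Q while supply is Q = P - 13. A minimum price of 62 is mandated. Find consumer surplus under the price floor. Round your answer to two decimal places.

60.50

Rewriting supply in inverse form: P = 13 + Q.
Free-market equilibrium: 84 - 4Q = 13 + Q gives Q* = 14.2, P* = 27.2.
At P = 62, buyers demand (84 - 62)/4 = 5.5 while sellers would supply more, so the quantity traded is 5.5 at price 62.
CS is the triangle under demand above 62: (1/2)(5.5)(84 - 62) = 60.5.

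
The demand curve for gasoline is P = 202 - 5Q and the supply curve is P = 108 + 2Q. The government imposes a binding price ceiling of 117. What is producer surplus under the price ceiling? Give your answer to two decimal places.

Free-market equilibrium: 202 - 5Q = 108 + 2Q gives Q* = 13.4286, P* = 134.8571.
At P = 117, sellers supply (117 - 108)/2 = 4.5 while buyers want more, so the quantity traded is 4.5 at price 117.
PS is the triangle above supply below 117: (1/2)(4.5)(117 - 108) = 20.25.

20.25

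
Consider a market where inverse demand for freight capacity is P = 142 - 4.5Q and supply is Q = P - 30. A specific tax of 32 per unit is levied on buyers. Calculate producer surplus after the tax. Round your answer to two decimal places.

105.79

Rewriting supply in inverse form: P = 30 + Q.
Pre-tax equilibrium: 142 - 4.5Q = 30 + Q gives Q* = 20.3636, P* = 50.3636.
A tax on buyers shifts demand down by 32: (142 - 32) - 4.5Q = 30 + Q, so Q_t = 14.5455. Buyers pay P_b = 76.5455; sellers receive P_s = P_b - 32 = 44.5455.
PS = (1/2)(Q_t)(P_s - 30) = (1/2)(14.5455)(14.5455) = 105.7851.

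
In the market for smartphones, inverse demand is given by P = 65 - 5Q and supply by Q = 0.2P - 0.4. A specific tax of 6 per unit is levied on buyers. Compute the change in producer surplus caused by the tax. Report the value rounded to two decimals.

Rewriting supply in inverse form: P = 2 + 5Q.
Pre-tax equilibrium: 65 - 5Q = 2 + 5Q gives Q* = 6.3, P* = 33.5.
A tax on buyers shifts demand down by 6: (65 - 6) - 5Q = 2 + 5Q, so Q_t = 5.7. Buyers pay P_b = 36.5; sellers receive P_s = P_b - 6 = 30.5.
PS falls from (1/2)(6.3)(31.5) = 99.225 to (1/2)(5.7)(28.5) = 81.225, a change of -18.

-18.00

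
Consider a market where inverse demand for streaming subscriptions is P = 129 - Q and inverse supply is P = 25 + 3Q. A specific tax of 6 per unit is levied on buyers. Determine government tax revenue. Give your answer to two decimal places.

Pre-tax equilibrium: 129 - Q = 25 + 3Q gives Q* = 26, P* = 103.
A tax on buyers shifts demand down by 6: (129 - 6) - Q = 25 + 3Q, so Q_t = 24.5. Buyers pay P_b = 104.5; sellers receive P_s = P_b - 6 = 98.5.
Tax revenue = t x Q_t = 6 x 24.5 = 147.

147.00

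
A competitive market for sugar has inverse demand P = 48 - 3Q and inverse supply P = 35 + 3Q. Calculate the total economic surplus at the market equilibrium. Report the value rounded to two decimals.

14.08

Set 48 - 3Q = 35 + 3Q, which gives 13 = 6Q, so Q* = 2.1667 and P* = 48 - 3(2.1667) = 41.5.
Total surplus is the full triangle between the curves from 0 to Q*: (1/2)(2.1667)(48 - 35) = 14.0833.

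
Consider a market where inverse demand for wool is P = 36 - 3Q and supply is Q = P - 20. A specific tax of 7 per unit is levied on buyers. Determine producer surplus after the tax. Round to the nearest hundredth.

2.53

Rewriting supply in inverse form: P = 20 + Q.
Without the tax, 36 - 3Q = 20 + Q so Q* = 4 and P* = 24.
A tax on buyers shifts demand down by 7: (36 - 7) - 3Q = 20 + Q, so Q_t = 2.25. Buyers pay P_b = 29.25; sellers receive P_s = P_b - 7 = 22.25.
PS = (1/2)(Q_t)(P_s - 20) = (1/2)(2.25)(2.25) = 2.5312.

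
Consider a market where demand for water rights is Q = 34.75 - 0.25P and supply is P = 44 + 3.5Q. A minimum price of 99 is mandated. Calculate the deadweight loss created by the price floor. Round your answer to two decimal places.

Rewriting demand in inverse form: P = 139 - 4Q.
Free-market equilibrium: 139 - 4Q = 44 + 3.5Q gives Q* = 12.6667, P* = 88.3333.
At P = 99, buyers demand (139 - 99)/4 = 10 while sellers would supply more, so the quantity traded is 10 at price 99.
At Q = 10 the demand price is 99 and the supply price is 79. Deadweight loss is the triangle between the curves from 10 to 12.6667: (1/2)(99 - 79)(12.6667 - 10) = 26.6667.

26.67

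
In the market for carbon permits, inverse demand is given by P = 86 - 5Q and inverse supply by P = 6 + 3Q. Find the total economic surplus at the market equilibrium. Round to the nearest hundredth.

Setting demand equal to supply, 80 = 8Q, so Q* = 10 and P* = 36.
Total surplus is the full triangle between the curves from 0 to Q*: (1/2)(10)(86 - 6) = 400.

400.00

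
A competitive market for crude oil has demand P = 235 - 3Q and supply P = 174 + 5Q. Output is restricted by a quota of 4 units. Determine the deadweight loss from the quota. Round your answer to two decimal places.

52.56

Unrestricted equilibrium: Q* = (235 - 174)/(3 + 5) = 7.625.
At Q = 4 the demand price is 235 - 3(4) = 223 and the supply price is 174 + 5(4) = 194.
Deadweight loss is the triangle between the curves from 4 to 7.625: (1/2)(223 - 194)(7.625 - 4) = 52.5625.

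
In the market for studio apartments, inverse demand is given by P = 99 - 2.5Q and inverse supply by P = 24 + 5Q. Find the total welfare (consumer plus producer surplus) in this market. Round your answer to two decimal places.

Set 99 - 2.5Q = 24 + 5Q, which gives 75 = 7.5Q, so Q* = 10 and P* = 99 - 2.5(10) = 74.
Total surplus is the full triangle between the curves from 0 to Q*: (1/2)(10)(99 - 24) = 375.

375.00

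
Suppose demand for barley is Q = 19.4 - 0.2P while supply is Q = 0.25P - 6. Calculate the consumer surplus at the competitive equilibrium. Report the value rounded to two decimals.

Rewriting demand in inverse form: P = 97 - 5Q.
Rewriting supply in inverse form: P = 24 + 4Q.
Equilibrium: 97 - 5Q = 24 + 4Q, so Q* = 8.1111 and P* = 56.4444.
CS is the area between the demand curve and P* from 0 to Q*: (1/2)(8.1111)(40.5556) = 164.4753.

164.48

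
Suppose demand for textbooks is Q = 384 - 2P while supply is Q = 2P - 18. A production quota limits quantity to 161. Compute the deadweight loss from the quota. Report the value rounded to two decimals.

242.00

Rewriting demand in inverse form: P = 192 - 0.5Q.
Rewriting supply in inverse form: P = 9 + 0.5Q.
Without the quota, 192 - 0.5Q = 9 + 0.5Q gives Q* = 183.
At Q = 161 the demand price is 192 - 0.5(161) = 111.5 and the supply price is 9 + 0.5(161) = 89.5.
DWL = (1/2)(gap between curves at 161) x (Q* - 161) = (1/2)(22)(22) = 242.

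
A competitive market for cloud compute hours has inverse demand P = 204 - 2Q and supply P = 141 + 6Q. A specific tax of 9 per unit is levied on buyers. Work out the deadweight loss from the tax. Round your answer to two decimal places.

5.06

Without the tax, 204 - 2Q = 141 + 6Q so Q* = 7.875 and P* = 188.25.
A tax on buyers shifts demand down by 9: (204 - 9) - 2Q = 141 + 6Q, so Q_t = 6.75. Buyers pay P_b = 190.5; sellers receive P_s = P_b - 9 = 181.5.
The welfare triangle lost has base Q* - Q_t = 1.125 and height t = 9, so DWL = (1/2)(1.125)(9) = 5.0625.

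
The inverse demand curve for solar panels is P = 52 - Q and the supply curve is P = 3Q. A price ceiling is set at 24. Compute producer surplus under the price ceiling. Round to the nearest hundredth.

Free-market equilibrium: 52 - Q = 3Q gives Q* = 13, P* = 39.
At P = 24, sellers supply (24 - 0)/3 = 8 while buyers want more, so the quantity traded is 8 at price 24.
PS is the triangle above supply below 24: (1/2)(8)(24 - 0) = 96.

96.00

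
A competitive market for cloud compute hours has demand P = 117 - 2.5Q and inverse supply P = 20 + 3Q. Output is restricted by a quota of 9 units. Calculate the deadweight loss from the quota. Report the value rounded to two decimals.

Without the quota, 117 - 2.5Q = 20 + 3Q gives Q* = 17.6364.
At Q = 9 the demand price is 117 - 2.5(9) = 94.5 and the supply price is 20 + 3(9) = 47.
DWL = (1/2)(gap between curves at 9) x (Q* - 9) = (1/2)(47.5)(8.6364) = 205.1136.

205.11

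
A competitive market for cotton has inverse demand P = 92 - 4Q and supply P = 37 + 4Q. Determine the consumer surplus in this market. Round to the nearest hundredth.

94.53

Equilibrium: 92 - 4Q = 37 + 4Q, so Q* = 6.875 and P* = 64.5.
Consumer surplus is the triangle under demand above P*: (1/2)(6.875)(92 - 64.5) = (1/2)(6.875)(27.5) = 94.5312.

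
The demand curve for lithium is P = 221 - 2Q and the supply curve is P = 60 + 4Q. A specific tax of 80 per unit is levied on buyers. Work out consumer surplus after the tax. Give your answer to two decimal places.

182.25

Without the tax, 221 - 2Q = 60 + 4Q so Q* = 26.8333 and P* = 167.3333.
With the tax, buyers' net willingness to pay falls by 80: (221 - 80) - 2Q = 60 + 4Q, so Q_t = 13.5. Buyers pay P_b = 194; sellers receive P_s = P_b - 80 = 114.
CS = (1/2)(Q_t)(221 - P_b) = (1/2)(13.5)(27) = 182.25.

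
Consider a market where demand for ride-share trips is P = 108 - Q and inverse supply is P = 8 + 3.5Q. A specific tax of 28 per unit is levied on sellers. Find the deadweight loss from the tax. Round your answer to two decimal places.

Without the tax, 108 - Q = 8 + 3.5Q so Q* = 22.2222 and P* = 85.7778.
A tax on sellers shifts supply up by 28: 108 - Q = 8 + 3.5Q + 28, so Q_t = 16. Buyers pay P_b = 92; sellers receive P_s = P_b - 28 = 64.
Deadweight loss is the triangle between the curves from Q_t to Q*: (1/2)(22.2222 - 16)(28) = 87.1111.

87.11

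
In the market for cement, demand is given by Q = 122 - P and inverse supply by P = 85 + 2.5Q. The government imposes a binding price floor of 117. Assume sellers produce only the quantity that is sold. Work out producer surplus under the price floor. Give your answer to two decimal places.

Rewriting demand in inverse form: P = 122 - Q.
Without the control, 122 - Q = 85 + 2.5Q so Q* = 10.5714 and P* = 111.4286.
At the floor price 117, quantity demanded is (122 - 117)/1 = 5; demand is the short side, so Q = 5 trades at P = 117.
The supply price at Q = 5 is 97.5. PS is the trapezoid between 117 and supply over [0, 5]: (1/2)[(117 - 85) + (117 - 97.5)](5) = 128.75.

128.75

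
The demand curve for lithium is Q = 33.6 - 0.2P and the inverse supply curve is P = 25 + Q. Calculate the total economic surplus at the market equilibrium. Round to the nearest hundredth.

1704.08

Rewriting demand in inverse form: P = 168 - 5Q.
Setting demand equal to supply, 143 = 6Q, so Q* = 23.8333 and P* = 48.8333.
CS = (1/2)(23.8333)(119.1667) = 1420.0694 and PS = (1/2)(23.8333)(23.8333) = 284.0139, so total surplus = 1704.0833.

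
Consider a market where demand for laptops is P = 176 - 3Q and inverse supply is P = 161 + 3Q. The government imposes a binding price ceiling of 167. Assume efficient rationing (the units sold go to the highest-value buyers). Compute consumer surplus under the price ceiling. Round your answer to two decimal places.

Free-market equilibrium: 176 - 3Q = 161 + 3Q gives Q* = 2.5, P* = 168.5.
At the ceiling price 167, quantity supplied is (167 - 161)/3 = 2; supply is the short side, so Q = 2 trades at P = 167.
The demand price at Q = 2 is 170. CS is the trapezoid between demand and 167 over [0, 2]: (1/2)[(176 - 167) + (170 - 167)](2) = 12.

12.00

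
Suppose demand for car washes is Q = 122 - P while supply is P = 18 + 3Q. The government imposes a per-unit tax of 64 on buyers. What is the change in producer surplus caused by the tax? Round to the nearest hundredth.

-864.00

Rewriting demand in inverse form: P = 122 - Q.
Pre-tax equilibrium: 122 - Q = 18 + 3Q gives Q* = 26, P* = 96.
A tax on buyers shifts demand down by 64: (122 - 64) - Q = 18 + 3Q, so Q_t = 10. Buyers pay P_b = 112; sellers receive P_s = P_b - 64 = 48.
Producers lose the trapezoid between P_s and P* out to Q_t plus the triangle from Q_t to Q*: change in PS = 150 - 1014 = -864.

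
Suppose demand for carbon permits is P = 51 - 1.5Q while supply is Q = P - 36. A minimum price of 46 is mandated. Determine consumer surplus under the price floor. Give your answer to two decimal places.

8.33

Rewriting supply in inverse form: P = 36 + Q.
Free-market equilibrium: 51 - 1.5Q = 36 + Q gives Q* = 6, P* = 42.
At the floor price 46, quantity demanded is (51 - 46)/1.5 = 3.3333; demand is the short side, so Q = 3.3333 trades at P = 46.
CS is the triangle under demand above 46: (1/2)(3.3333)(51 - 46) = 8.3333.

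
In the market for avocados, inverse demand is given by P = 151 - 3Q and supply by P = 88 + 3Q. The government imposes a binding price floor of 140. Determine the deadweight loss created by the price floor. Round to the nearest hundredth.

Free-market equilibrium: 151 - 3Q = 88 + 3Q gives Q* = 10.5, P* = 119.5.
At the floor price 140, quantity demanded is (151 - 140)/3 = 3.6667; demand is the short side, so Q = 3.6667 trades at P = 140.
The lost-trades triangle has base Q* - 3.6667 = 6.8333 and height equal to the gap between the curves at Q = 3.6667, which is 140 - 99 = 41. DWL = (1/2)(6.8333)(41) = 140.0833.

140.08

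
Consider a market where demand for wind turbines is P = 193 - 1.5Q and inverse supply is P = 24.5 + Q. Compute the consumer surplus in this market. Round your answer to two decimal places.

Set 193 - 1.5Q = 24.5 + Q, which gives 168.5 = 2.5Q, so Q* = 67.4 and P* = 193 - 1.5(67.4) = 91.9.
The demand choke price is 193, so CS = (1/2)(Q*)(193 - P*) = (1/2)(67.4)(101.1) = 3407.07.

3407.07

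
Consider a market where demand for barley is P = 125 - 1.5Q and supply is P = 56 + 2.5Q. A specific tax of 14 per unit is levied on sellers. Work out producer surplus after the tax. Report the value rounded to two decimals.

Pre-tax equilibrium: 125 - 1.5Q = 56 + 2.5Q gives Q* = 17.25, P* = 99.125.
A tax on sellers shifts supply up by 14: 125 - 1.5Q = 56 + 2.5Q + 14, so Q_t = 13.75. Buyers pay P_b = 104.375; sellers receive P_s = P_b - 14 = 90.375.
Producer surplus is the triangle above supply below P_s: (1/2)(13.75)(90.375 - 56) = 236.3281.

236.33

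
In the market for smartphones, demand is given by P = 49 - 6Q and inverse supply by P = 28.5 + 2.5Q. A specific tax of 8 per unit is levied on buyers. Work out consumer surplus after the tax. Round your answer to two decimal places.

6.49

Without the tax, 49 - 6Q = 28.5 + 2.5Q so Q* = 2.4118 and P* = 34.5294.
A tax on buyers shifts demand down by 8: (49 - 8) - 6Q = 28.5 + 2.5Q, so Q_t = 1.4706. Buyers pay P_b = 40.1765; sellers receive P_s = P_b - 8 = 32.1765.
CS = (1/2)(Q_t)(49 - P_b) = (1/2)(1.4706)(8.8235) = 6.4879.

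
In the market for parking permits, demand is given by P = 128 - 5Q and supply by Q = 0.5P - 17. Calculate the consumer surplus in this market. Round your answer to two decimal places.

450.82

Rewriting supply in inverse form: P = 34 + 2Q.
Set 128 - 5Q = 34 + 2Q, which gives 94 = 7Q, so Q* = 13.4286 and P* = 128 - 5(13.4286) = 60.8571.
CS is the area between the demand curve and P* from 0 to Q*: (1/2)(13.4286)(67.1429) = 450.8163.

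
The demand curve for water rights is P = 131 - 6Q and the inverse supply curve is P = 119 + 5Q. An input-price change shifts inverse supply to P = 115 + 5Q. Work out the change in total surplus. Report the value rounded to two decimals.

Initial equilibrium: Q_0 = 1.0909, P_0 = 124.4545; CS_0 = (1/2)(1.0909)(6.5455) = 3.5702, PS_0 = (1/2)(1.0909)(5.4545) = 2.9752.
New equilibrium: 131 - 6Q = 115 + 5Q gives Q_1 = 1.4545, P_1 = 122.2727; CS_1 = 6.3471, PS_1 = 5.2893.
Change in total surplus = (6.3471 + 5.2893) - (3.5702 + 2.9752) = 5.0909.

5.09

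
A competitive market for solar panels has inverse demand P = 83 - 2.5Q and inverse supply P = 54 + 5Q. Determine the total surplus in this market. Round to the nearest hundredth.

56.07

Equilibrium: 83 - 2.5Q = 54 + 5Q, so Q* = 3.8667 and P* = 73.3333.
Total surplus is the full triangle between the curves from 0 to Q*: (1/2)(3.8667)(83 - 54) = 56.0667.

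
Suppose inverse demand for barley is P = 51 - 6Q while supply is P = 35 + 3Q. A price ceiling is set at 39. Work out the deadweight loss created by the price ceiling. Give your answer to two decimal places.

Without the control, 51 - 6Q = 35 + 3Q so Q* = 1.7778 and P* = 40.3333.
At P = 39, sellers supply (39 - 35)/3 = 1.3333 while buyers want more, so the quantity traded is 1.3333 at price 39.
The lost-trades triangle has base Q* - 1.3333 = 0.4444 and height equal to the gap between the curves at Q = 1.3333, which is 43 - 39 = 4. DWL = (1/2)(0.4444)(4) = 0.8889.

0.89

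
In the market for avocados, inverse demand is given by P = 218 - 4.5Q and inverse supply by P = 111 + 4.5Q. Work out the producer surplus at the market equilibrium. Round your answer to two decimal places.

318.03

Setting demand equal to supply, 107 = 9Q, so Q* = 11.8889 and P* = 164.5.
PS is the area between P* and the supply curve from 0 to Q*: (1/2)(11.8889)(53.5) = 318.0278.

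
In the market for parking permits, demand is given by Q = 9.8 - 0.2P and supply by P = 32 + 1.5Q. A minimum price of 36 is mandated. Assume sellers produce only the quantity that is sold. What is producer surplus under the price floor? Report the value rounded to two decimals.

5.33

Rewriting demand in inverse form: P = 49 - 5Q.
Without the control, 49 - 5Q = 32 + 1.5Q so Q* = 2.6154 and P* = 35.9231.
At P = 36, buyers demand (49 - 36)/5 = 2.6 while sellers would supply more, so the quantity traded is 2.6 at price 36.
The supply price at Q = 2.6 is 35.9. PS is the trapezoid between 36 and supply over [0, 2.6]: (1/2)[(36 - 32) + (36 - 35.9)](2.6) = 5.33.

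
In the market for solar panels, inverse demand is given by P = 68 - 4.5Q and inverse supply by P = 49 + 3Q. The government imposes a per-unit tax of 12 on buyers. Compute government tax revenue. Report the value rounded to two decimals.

11.20

Without the tax, 68 - 4.5Q = 49 + 3Q so Q* = 2.5333 and P* = 56.6.
A tax on buyers shifts demand down by 12: (68 - 12) - 4.5Q = 49 + 3Q, so Q_t = 0.9333. Buyers pay P_b = 63.8; sellers receive P_s = P_b - 12 = 51.8.
Revenue is the tax times quantity traded: 12 x 0.9333 = 11.2.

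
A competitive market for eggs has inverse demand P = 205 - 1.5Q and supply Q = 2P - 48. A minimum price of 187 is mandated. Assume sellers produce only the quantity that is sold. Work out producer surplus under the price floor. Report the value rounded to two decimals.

1920.00

Rewriting supply in inverse form: P = 24 + 0.5Q.
Free-market equilibrium: 205 - 1.5Q = 24 + 0.5Q gives Q* = 90.5, P* = 69.25.
At P = 187, buyers demand (205 - 187)/1.5 = 12 while sellers would supply more, so the quantity traded is 12 at price 187.
The supply price at Q = 12 is 30. PS is the trapezoid between 187 and supply over [0, 12]: (1/2)[(187 - 24) + (187 - 30)](12) = 1920.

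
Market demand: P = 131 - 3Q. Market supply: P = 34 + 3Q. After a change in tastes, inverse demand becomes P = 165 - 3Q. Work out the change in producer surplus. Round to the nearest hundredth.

Initial equilibrium: Q_0 = 16.1667, P_0 = 82.5; CS_0 = (1/2)(16.1667)(48.5) = 392.0417, PS_0 = (1/2)(16.1667)(48.5) = 392.0417.
New equilibrium: 165 - 3Q = 34 + 3Q gives Q_1 = 21.8333, P_1 = 99.5; CS_1 = 715.0417, PS_1 = 715.0417.
Change in producer surplus = 715.0417 - 392.0417 = 323.

323.00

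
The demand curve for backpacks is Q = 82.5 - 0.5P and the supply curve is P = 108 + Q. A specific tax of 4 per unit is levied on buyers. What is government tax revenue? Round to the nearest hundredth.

Rewriting demand in inverse form: P = 165 - 2Q.
Without the tax, 165 - 2Q = 108 + Q so Q* = 19 and P* = 127.
With the tax, buyers' net willingness to pay falls by 4: (165 - 4) - 2Q = 108 + Q, so Q_t = 17.6667. Buyers pay P_b = 129.6667; sellers receive P_s = P_b - 4 = 125.6667.
Revenue is the tax times quantity traded: 4 x 17.6667 = 70.6667.

70.67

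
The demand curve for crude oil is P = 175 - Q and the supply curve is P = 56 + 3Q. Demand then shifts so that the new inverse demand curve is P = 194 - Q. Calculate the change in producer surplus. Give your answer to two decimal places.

Initial equilibrium: Q_0 = 29.75, P_0 = 145.25; CS_0 = (1/2)(29.75)(29.75) = 442.5312, PS_0 = (1/2)(29.75)(89.25) = 1327.5938.
New equilibrium: 194 - Q = 56 + 3Q gives Q_1 = 34.5, P_1 = 159.5; CS_1 = 595.125, PS_1 = 1785.375.
Change in producer surplus = 1785.375 - 1327.5938 = 457.7812.

457.78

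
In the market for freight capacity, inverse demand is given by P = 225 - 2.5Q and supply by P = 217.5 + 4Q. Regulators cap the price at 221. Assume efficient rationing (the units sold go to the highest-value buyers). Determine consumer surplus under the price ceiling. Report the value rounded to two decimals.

2.54

Free-market equilibrium: 225 - 2.5Q = 217.5 + 4Q gives Q* = 1.1538, P* = 222.1154.
At the ceiling price 221, quantity supplied is (221 - 217.5)/4 = 0.875; supply is the short side, so Q = 0.875 trades at P = 221.
The demand price at Q = 0.875 is 222.8125. CS is the trapezoid between demand and 221 over [0, 0.875]: (1/2)[(225 - 221) + (222.8125 - 221)](0.875) = 2.543.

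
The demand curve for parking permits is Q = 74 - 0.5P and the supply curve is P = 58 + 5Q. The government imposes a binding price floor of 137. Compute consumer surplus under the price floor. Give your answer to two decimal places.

Rewriting demand in inverse form: P = 148 - 2Q.
Free-market equilibrium: 148 - 2Q = 58 + 5Q gives Q* = 12.8571, P* = 122.2857.
At P = 137, buyers demand (148 - 137)/2 = 5.5 while sellers would supply more, so the quantity traded is 5.5 at price 137.
CS is the triangle under demand above 137: (1/2)(5.5)(148 - 137) = 30.25.

30.25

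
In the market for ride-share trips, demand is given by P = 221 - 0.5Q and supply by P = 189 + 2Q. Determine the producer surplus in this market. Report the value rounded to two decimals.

163.84

Setting demand equal to supply, 32 = 2.5Q, so Q* = 12.8 and P* = 214.6.
The supply curve's price intercept is 189, so PS = (1/2)(Q*)(P* - 189) = (1/2)(12.8)(25.6) = 163.84.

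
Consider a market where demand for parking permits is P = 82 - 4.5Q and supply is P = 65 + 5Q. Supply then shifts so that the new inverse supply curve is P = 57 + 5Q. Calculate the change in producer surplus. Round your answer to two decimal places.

9.31

Initial equilibrium: Q_0 = 1.7895, P_0 = 73.9474; CS_0 = (1/2)(1.7895)(8.0526) = 7.205, PS_0 = (1/2)(1.7895)(8.9474) = 8.0055.
New equilibrium: 82 - 4.5Q = 57 + 5Q gives Q_1 = 2.6316, P_1 = 70.1579; CS_1 = 15.5817, PS_1 = 17.313.
Change in producer surplus = 17.313 - 8.0055 = 9.3075.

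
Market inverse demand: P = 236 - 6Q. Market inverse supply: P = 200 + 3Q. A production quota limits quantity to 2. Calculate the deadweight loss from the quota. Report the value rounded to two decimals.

18.00

Unrestricted equilibrium: Q* = (236 - 200)/(6 + 3) = 4.
At Q = 2 the demand price is 236 - 6(2) = 224 and the supply price is 200 + 3(2) = 206.
DWL = (1/2)(gap between curves at 2) x (Q* - 2) = (1/2)(18)(2) = 18.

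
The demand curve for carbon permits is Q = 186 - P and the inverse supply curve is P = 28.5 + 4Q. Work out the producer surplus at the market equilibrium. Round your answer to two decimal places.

1984.50

Rewriting demand in inverse form: P = 186 - Q.
Set 186 - Q = 28.5 + 4Q, which gives 157.5 = 5Q, so Q* = 31.5 and P* = 186 - (31.5) = 154.5.
PS is the area between P* and the supply curve from 0 to Q*: (1/2)(31.5)(126) = 1984.5.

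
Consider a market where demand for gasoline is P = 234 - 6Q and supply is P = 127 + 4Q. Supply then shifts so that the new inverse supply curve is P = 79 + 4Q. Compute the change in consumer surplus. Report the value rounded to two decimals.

377.28

Initial equilibrium: Q_0 = 10.7, P_0 = 169.8; CS_0 = (1/2)(10.7)(64.2) = 343.47, PS_0 = (1/2)(10.7)(42.8) = 228.98.
New equilibrium: 234 - 6Q = 79 + 4Q gives Q_1 = 15.5, P_1 = 141; CS_1 = 720.75, PS_1 = 480.5.
Change in consumer surplus = 720.75 - 343.47 = 377.28.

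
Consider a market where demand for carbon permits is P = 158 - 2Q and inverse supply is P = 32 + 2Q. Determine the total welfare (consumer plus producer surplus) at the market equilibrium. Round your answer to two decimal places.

Setting demand equal to supply, 126 = 4Q, so Q* = 31.5 and P* = 95.
CS = (1/2)(31.5)(63) = 992.25 and PS = (1/2)(31.5)(63) = 992.25, so total surplus = 1984.5.

1984.50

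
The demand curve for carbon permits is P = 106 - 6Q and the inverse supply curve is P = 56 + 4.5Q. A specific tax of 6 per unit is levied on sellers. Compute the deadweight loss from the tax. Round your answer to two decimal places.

Without the tax, 106 - 6Q = 56 + 4.5Q so Q* = 4.7619 and P* = 77.4286.
A tax on sellers shifts supply up by 6: 106 - 6Q = 56 + 4.5Q + 6, so Q_t = 4.1905. Buyers pay P_b = 80.8571; sellers receive P_s = P_b - 6 = 74.8571.
The welfare triangle lost has base Q* - Q_t = 0.5714 and height t = 6, so DWL = (1/2)(0.5714)(6) = 1.7143.

1.71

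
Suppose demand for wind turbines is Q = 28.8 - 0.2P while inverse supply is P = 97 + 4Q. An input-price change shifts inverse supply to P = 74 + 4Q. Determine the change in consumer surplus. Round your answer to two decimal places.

83.06

Rewriting demand in inverse form: P = 144 - 5Q.
Initial equilibrium: Q_0 = 5.2222, P_0 = 117.8889; CS_0 = (1/2)(5.2222)(26.1111) = 68.179, PS_0 = (1/2)(5.2222)(20.8889) = 54.5432.
New equilibrium: 144 - 5Q = 74 + 4Q gives Q_1 = 7.7778, P_1 = 105.1111; CS_1 = 151.2346, PS_1 = 120.9877.
Change in consumer surplus = 151.2346 - 68.179 = 83.0556.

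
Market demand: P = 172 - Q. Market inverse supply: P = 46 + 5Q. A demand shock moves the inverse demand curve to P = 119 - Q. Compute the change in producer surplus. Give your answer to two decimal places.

-732.43

Initial equilibrium: Q_0 = 21, P_0 = 151; CS_0 = (1/2)(21)(21) = 220.5, PS_0 = (1/2)(21)(105) = 1102.5.
New equilibrium: 119 - Q = 46 + 5Q gives Q_1 = 12.1667, P_1 = 106.8333; CS_1 = 74.0139, PS_1 = 370.0694.
Change in producer surplus = 370.0694 - 1102.5 = -732.4306.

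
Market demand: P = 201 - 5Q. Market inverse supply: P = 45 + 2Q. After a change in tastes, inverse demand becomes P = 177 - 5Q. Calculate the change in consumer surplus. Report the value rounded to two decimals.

-352.65

Initial equilibrium: Q_0 = 22.2857, P_0 = 89.5714; CS_0 = (1/2)(22.2857)(111.4286) = 1241.6327, PS_0 = (1/2)(22.2857)(44.5714) = 496.6531.
New equilibrium: 177 - 5Q = 45 + 2Q gives Q_1 = 18.8571, P_1 = 82.7143; CS_1 = 888.9796, PS_1 = 355.5918.
Change in consumer surplus = 888.9796 - 1241.6327 = -352.6531.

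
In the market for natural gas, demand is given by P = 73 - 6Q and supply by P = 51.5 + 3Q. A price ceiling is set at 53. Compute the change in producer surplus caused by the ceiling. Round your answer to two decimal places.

-8.19

Free-market equilibrium: 73 - 6Q = 51.5 + 3Q gives Q* = 2.3889, P* = 58.6667.
At the ceiling price 53, quantity supplied is (53 - 51.5)/3 = 0.5; supply is the short side, so Q = 0.5 trades at P = 53.
PS goes from (1/2)(2.3889)(7.1667) = 8.5602 to 0.375 (computed as (53 - 51.5)(0.5) - (1/2)(3)(0.5)^2), a change of -8.1852.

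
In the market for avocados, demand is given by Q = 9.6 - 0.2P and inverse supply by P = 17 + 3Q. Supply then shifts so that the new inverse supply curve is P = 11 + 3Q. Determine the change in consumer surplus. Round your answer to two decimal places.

Rewriting demand in inverse form: P = 48 - 5Q.
Initial equilibrium: Q_0 = 3.875, P_0 = 28.625; CS_0 = (1/2)(3.875)(19.375) = 37.5391, PS_0 = (1/2)(3.875)(11.625) = 22.5234.
New equilibrium: 48 - 5Q = 11 + 3Q gives Q_1 = 4.625, P_1 = 24.875; CS_1 = 53.4766, PS_1 = 32.0859.
Change in consumer surplus = 53.4766 - 37.5391 = 15.9375.

15.94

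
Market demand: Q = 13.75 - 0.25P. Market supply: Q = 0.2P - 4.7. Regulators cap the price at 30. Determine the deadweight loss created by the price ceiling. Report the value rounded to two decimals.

21.78

Rewriting demand in inverse form: P = 55 - 4Q.
Rewriting supply in inverse form: P = 23.5 + 5Q.
Free-market equilibrium: 55 - 4Q = 23.5 + 5Q gives Q* = 3.5, P* = 41.
At the ceiling price 30, quantity supplied is (30 - 23.5)/5 = 1.3; supply is the short side, so Q = 1.3 trades at P = 30.
The lost-trades triangle has base Q* - 1.3 = 2.2 and height equal to the gap between the curves at Q = 1.3, which is 49.8 - 30 = 19.8. DWL = (1/2)(2.2)(19.8) = 21.78.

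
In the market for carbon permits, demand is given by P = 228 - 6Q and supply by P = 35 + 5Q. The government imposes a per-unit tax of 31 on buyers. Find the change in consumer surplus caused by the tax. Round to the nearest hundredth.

-272.85

Pre-tax equilibrium: 228 - 6Q = 35 + 5Q gives Q* = 17.5455, P* = 122.7273.
With the tax, buyers' net willingness to pay falls by 31: (228 - 31) - 6Q = 35 + 5Q, so Q_t = 14.7273. Buyers pay P_b = 139.6364; sellers receive P_s = P_b - 31 = 108.6364.
Consumers lose the trapezoid between P* and P_b out to Q_t plus the triangle from Q_t to Q*: change in CS = 650.6777 - 923.5289 = -272.8512.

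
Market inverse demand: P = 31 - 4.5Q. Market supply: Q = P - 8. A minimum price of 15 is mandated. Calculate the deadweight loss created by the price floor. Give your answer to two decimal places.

1.08

Rewriting supply in inverse form: P = 8 + Q.
Free-market equilibrium: 31 - 4.5Q = 8 + Q gives Q* = 4.1818, P* = 12.1818.
At the floor price 15, quantity demanded is (31 - 15)/4.5 = 3.5556; demand is the short side, so Q = 3.5556 trades at P = 15.
At Q = 3.5556 the demand price is 15 and the supply price is 11.5556. Deadweight loss is the triangle between the curves from 3.5556 to 4.1818: (1/2)(15 - 11.5556)(4.1818 - 3.5556) = 1.0786.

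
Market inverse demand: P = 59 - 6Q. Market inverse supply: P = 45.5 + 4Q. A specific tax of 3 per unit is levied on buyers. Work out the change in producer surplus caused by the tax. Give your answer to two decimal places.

Without the tax, 59 - 6Q = 45.5 + 4Q so Q* = 1.35 and P* = 50.9.
A tax on buyers shifts demand down by 3: (59 - 3) - 6Q = 45.5 + 4Q, so Q_t = 1.05. Buyers pay P_b = 52.7; sellers receive P_s = P_b - 3 = 49.7.
PS falls from (1/2)(1.35)(5.4) = 3.645 to (1/2)(1.05)(4.2) = 2.205, a change of -1.44.

-1.44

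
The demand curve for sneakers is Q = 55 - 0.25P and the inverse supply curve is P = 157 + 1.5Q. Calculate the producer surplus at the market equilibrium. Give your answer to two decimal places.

Rewriting demand in inverse form: P = 220 - 4Q.
Setting demand equal to supply, 63 = 5.5Q, so Q* = 11.4545 and P* = 174.1818.
PS is the area between P* and the supply curve from 0 to Q*: (1/2)(11.4545)(17.1818) = 98.405.

98.40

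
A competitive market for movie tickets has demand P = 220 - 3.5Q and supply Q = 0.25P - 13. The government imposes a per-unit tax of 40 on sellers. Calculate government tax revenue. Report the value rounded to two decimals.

682.67

Rewriting supply in inverse form: P = 52 + 4Q.
Without the tax, 220 - 3.5Q = 52 + 4Q so Q* = 22.4 and P* = 141.6.
A tax on sellers shifts supply up by 40: 220 - 3.5Q = 52 + 4Q + 40, so Q_t = 17.0667. Buyers pay P_b = 160.2667; sellers receive P_s = P_b - 40 = 120.2667.
Tax revenue = t x Q_t = 40 x 17.0667 = 682.6667.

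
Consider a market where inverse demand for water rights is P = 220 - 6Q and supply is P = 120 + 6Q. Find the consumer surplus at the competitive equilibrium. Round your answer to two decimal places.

208.33

Setting demand equal to supply, 100 = 12Q, so Q* = 8.3333 and P* = 170.
The demand choke price is 220, so CS = (1/2)(Q*)(220 - P*) = (1/2)(8.3333)(50) = 208.3333.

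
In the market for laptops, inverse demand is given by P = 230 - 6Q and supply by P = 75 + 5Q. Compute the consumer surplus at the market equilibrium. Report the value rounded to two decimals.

Set 230 - 6Q = 75 + 5Q, which gives 155 = 11Q, so Q* = 14.0909 and P* = 230 - 6(14.0909) = 145.4545.
CS is the area between the demand curve and P* from 0 to Q*: (1/2)(14.0909)(84.5455) = 595.6612.

595.66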